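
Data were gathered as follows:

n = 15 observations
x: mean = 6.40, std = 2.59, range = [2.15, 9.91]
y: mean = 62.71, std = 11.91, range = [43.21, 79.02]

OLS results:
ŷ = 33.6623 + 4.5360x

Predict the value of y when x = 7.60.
ŷ = 68.1359

x = 7.60 lies inside the observed range [2.15, 9.91], so the fitted equation applies directly:

ŷ = 33.6623 + 4.5360 × 7.60
ŷ = 33.6623 + 34.4736
ŷ = 68.1359

This is a point prediction; actual observations scatter around it by roughly the residual standard deviation.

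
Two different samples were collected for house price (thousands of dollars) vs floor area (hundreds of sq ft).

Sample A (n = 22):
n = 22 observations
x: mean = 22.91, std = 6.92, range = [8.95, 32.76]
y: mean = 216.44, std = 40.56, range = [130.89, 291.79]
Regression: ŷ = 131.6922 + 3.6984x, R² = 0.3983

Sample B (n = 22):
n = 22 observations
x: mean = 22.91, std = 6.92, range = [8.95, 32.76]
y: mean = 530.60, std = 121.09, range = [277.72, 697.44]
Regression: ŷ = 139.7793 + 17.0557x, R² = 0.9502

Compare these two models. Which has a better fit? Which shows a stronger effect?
Model B has the better fit (R² = 0.9502 vs 0.3983). Model B shows the stronger effect (|β₁| = 17.0557 vs 3.6984).

Model Comparison:

Which explains more variance? (R²)
- Model A: R² = 0.3983 → 39.83% of variance in house price explained
- Model B: R² = 0.9502 → 95.02% of variance in house price explained
- 0.9502 > 0.3983 → Model B has the better fit

Strength of effect — compare |β₁|:
- Model A: β₁ = 3.6984 → predicted house price rises 3.6984 thousand dollars per additional hundred sq ft of floor area
- Model B: β₁ = 17.0557 → predicted house price rises 17.0557 thousand dollars per additional hundred sq ft of floor area
- |3.6984| < |17.0557| → Model B shows the stronger marginal effect

Note: A steeper slope doesn't make a better model if the scatter around the line is large.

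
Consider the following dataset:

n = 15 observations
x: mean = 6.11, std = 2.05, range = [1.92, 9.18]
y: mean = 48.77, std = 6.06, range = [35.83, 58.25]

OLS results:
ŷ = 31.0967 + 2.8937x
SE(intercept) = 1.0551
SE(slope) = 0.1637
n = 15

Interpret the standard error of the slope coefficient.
SE(slope) = 0.1637 measures the uncertainty in the estimated slope. The coefficient is estimated precisely (SE/|β̂₁| = 5.7%).

SE(β̂₁) = s / √Sxx, where s is the residual standard deviation and Sxx = Σ(x − x̄)². It is the yardstick for how far β̂₁ = 2.8937 could plausibly be from the true slope.

Relative precision:
- SE / |β̂₁| = 0.1637 / 2.8937 = 5.7%
- Rule of thumb (under 20%: precise; 20% to under 50%: moderately precise; 50% or more: imprecise) → precise

Link to the t-test: t = β̂₁ / SE(β̂₁) = 2.8937 / 0.1637 = 17.6768, the statistic for H₀: β₁ = 0.

What drives SE(β̂₁): wider spread of x values → smaller SE; more residual scatter → larger SE.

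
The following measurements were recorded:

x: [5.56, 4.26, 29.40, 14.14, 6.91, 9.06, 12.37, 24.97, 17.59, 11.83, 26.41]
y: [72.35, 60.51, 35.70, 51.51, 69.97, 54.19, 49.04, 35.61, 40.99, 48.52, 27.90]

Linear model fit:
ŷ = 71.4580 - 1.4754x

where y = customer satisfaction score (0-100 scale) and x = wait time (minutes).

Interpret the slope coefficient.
For each additional minute of wait time, predicted satisfaction score decreases by approximately 1.4754 points.

The slope coefficient β₁ = -1.4754 represents the marginal effect of wait time on satisfaction score.

Interpretation:
- Wait time up by 1 minute → predicted satisfaction score decreases by 1.4754 points
- This is a linear approximation: the same per-unit change is assumed across the whole observed x range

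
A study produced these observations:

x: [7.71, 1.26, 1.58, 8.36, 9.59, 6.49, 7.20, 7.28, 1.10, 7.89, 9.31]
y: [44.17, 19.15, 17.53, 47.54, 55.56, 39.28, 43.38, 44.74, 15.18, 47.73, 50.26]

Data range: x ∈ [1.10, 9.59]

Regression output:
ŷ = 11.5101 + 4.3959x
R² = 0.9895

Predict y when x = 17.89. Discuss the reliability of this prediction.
The equation gives ŷ = 90.1528; however x = 17.89 is 8.30 units above the observed range, so this extrapolated value should not be trusted.

Prediction calculation:
ŷ = 11.5101 + 4.3959 × 17.89
ŷ = 90.1528

Reliability:
- Data range: x ∈ [1.10, 9.59]
- Prediction point: x = 17.89 is 8.30 units above the observed range → this is EXTRAPOLATION, not interpolation

Why that matters here:
- The linear relationship may not hold outside the observed range
- Real relationships often flatten, saturate, or turn nonlinear at extremes
- R² describes fit only over the sampled x values; it says nothing about behaviour beyond them

A defensible statement: 'if the linear trend continued to x = 17.89, y would be about 90.1528' — the premise is untested.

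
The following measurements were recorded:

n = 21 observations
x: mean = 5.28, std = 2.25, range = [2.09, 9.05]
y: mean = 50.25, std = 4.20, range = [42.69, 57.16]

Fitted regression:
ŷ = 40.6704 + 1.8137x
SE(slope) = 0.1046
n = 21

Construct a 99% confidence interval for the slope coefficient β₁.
The 99% CI for β₁ is (1.5144, 2.1130)

Confidence interval for the slope:

The 99% CI for β₁ is: β̂₁ ± t*(α/2, n-2) × SE(β̂₁)

Step 1: Find critical t-value
- Confidence level = 0.99
- Degrees of freedom = n - 2 = 21 - 2 = 19
- t*(α/2, 19) = 2.8609

Step 2: Calculate margin of error
Margin = 2.8609 × 0.1046 = 0.2993

Step 3: Construct interval
CI = 1.8137 ± 0.2993
CI = (1.5144, 2.1130)

Interpretation: We are 99% confident that the true slope β₁ lies between 1.5144 and 2.1130.
Since 0 is outside the interval, a two-sided test at α = 0.01 would reject H₀: β₁ = 0.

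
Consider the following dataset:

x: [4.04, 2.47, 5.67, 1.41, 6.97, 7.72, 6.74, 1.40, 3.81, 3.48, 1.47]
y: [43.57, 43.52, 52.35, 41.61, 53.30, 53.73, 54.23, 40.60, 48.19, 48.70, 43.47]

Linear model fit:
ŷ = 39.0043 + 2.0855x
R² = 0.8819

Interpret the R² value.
The model explains 88.19% of the variance in y (R² = 0.8819), leaving 11.81% unexplained; the fit is strong.

R² (coefficient of determination) measures the proportion of variance in y explained by the regression model.

Here R² = 0.8819:
- Explained: 88.19% of the variation in y
- Unexplained (residual): 100% − 88.19% = 11.81%
- Rule of thumb (below 0.3 weak; 0.3 to below 0.7 moderate; 0.7 and above strong) → strong

Equivalently, for simple linear regression R² = r², so |r| = √0.8819 ≈ 0.9391.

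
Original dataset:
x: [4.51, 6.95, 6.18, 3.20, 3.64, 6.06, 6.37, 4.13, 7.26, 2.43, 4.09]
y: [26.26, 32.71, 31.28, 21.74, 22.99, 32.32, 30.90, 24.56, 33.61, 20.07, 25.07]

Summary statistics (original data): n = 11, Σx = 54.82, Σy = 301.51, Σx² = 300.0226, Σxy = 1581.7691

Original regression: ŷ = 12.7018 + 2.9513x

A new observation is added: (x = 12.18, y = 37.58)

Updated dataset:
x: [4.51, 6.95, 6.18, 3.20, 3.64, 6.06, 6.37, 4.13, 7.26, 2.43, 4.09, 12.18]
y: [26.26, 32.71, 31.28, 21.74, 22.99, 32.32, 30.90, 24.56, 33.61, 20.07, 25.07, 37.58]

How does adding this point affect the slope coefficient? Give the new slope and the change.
The slope changes from 2.9513 to 1.9685 (change of -0.9828, or -33.3%).

The new point has HIGH LEVERAGE: x = 12.18 is far from the original mean x̄ = 54.82/11 ≈ 4.98 (original range [2.43, 7.26]).

Step 1: Update the sums with the new point (n goes from 11 to 12)
Σx  = 54.82 + 12.18 = 67.00
Σy  = 301.51 + 37.58 = 339.09
Σx² = 300.0226 + 12.18² = 300.0226 + 148.3524 = 448.3750
Σxy = 1581.7691 + 12.18×37.58 = 1581.7691 + 457.7244 = 2039.4935

Step 2: Recompute the slope with b₁ = (nΣxy − ΣxΣy) / (nΣx² − (Σx)²)
Numerator   = 12×2039.4935 − 67.00×339.09 = 24473.9220 − 22719.0300 = 1754.8920
Denominator = 12×448.3750 − 67.00² = 5380.5000 − 4489.0000 = 891.5000
b₁(new) = 1754.8920 / 891.5000 = 1.9685

(Same formula on the original sums: (11×1581.7691 − 54.82×301.51) / (11×300.0226 − 54.82²) = 870.6819 / 295.0162 = 2.9513, matching the given fit.)

Step 3: Change in slope
Δβ₁ = 1.9685 − 2.9513 = -0.9828
Relative change = -0.9828 / 2.9513 × 100% = -33.3%
→ the slope decreases when the point is added.

A high-leverage point only changes the slope if it is off the original line; here y = 37.58 is below the original trend, so the slope decreases.
In practice: check such a point for data-entry or measurement error; examine leverage (hᵢ) and Cook's distance rather than deleting it automatically.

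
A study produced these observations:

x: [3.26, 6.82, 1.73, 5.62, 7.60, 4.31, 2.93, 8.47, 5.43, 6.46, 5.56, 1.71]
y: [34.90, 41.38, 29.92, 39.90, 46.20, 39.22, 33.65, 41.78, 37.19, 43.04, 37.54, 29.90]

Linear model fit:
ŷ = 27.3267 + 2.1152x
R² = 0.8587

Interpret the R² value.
The model explains 85.87% of the variance in y (R² = 0.8587), leaving 14.13% unexplained; the fit is strong.

The coefficient of determination R² is the fraction of the total variation in y that the fitted line accounts for.

Here R² = 0.8587:
- Explained: 85.87% of the variation in y
- Unexplained (residual): 100% − 85.87% = 14.13%
- Rule of thumb (below 0.3 weak; 0.3 to below 0.7 moderate; 0.7 and above strong) → strong

Note: R² never decreases when predictors are added, so it should not be used alone to compare models of different size.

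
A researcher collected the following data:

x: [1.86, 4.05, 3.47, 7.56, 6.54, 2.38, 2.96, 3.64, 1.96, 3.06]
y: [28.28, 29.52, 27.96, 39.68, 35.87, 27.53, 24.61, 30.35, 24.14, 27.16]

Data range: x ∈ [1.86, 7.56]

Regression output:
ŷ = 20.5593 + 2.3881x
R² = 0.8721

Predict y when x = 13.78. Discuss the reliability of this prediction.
ŷ = 53.4673 (extrapolation — x = 13.78 lies outside [1.86, 7.56], so reliability is low).

Prediction calculation:
ŷ = 20.5593 + 2.3881 × 13.78
ŷ = 53.4673

Reliability:
- Data range: x ∈ [1.86, 7.56]
- Prediction point: x = 13.78 is 6.22 units above the observed range → this is EXTRAPOLATION, not interpolation

Why that matters here:
- Real relationships often flatten, saturate, or turn nonlinear at extremes
- The linear relationship may not hold outside the observed range

A defensible statement: 'if the linear trend continued to x = 13.78, y would be about 53.4673' — the premise is untested.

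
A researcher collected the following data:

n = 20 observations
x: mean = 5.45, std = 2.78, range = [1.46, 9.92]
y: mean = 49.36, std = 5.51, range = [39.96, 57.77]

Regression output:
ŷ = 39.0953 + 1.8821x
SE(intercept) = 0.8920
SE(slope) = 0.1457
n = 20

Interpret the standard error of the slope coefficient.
SE(slope) = 0.1457 measures the uncertainty in the estimated slope. The coefficient is estimated precisely (SE/|β̂₁| = 7.7%).

SE(β̂₁) = 0.1457 says: if we drew many samples of n = 20 from the same population and refit each time, the fitted slopes would scatter with a standard deviation of roughly 0.1457 around the true β₁.

Relative precision:
- SE / |β̂₁| = 0.1457 / 1.8821 = 7.7%
- Rule of thumb (under 20%: precise; 20% to under 50%: moderately precise; 50% or more: imprecise) → precise

Rough 95% range (±2 SE): 1.8821 ± 0.2914 → (1.5907, 2.1735).

What drives SE(β̂₁): larger n (here n = 20) → smaller SE; more residual scatter → larger SE.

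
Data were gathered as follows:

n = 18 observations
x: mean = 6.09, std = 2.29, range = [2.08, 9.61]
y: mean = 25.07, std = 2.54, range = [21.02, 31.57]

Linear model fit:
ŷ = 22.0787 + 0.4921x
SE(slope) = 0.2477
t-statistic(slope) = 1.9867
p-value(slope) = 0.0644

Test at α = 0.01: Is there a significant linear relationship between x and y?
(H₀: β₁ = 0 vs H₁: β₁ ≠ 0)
Fail to reject H₀: p-value = 0.0644 ≥ α = 0.01. The linear relationship is not significant at the 1% level.

Hypothesis test for the slope coefficient:

H₀: β₁ = 0 (no linear relationship)
H₁: β₁ ≠ 0 (linear relationship exists)

Test statistic: t = β̂₁ / SE(β̂₁) = 0.4921 / 0.2477 = 1.9867

p = 0.0644: how often a slope estimate this far from 0 (in SE units) would arise by chance if β₁ were truly 0.

Decision rule: reject H₀ if p-value < α.
p-value = 0.0644 ≥ α = 0.01 → fail to reject H₀.

There is not sufficient evidence at the 1% significance level to conclude that a linear relationship exists between x and y.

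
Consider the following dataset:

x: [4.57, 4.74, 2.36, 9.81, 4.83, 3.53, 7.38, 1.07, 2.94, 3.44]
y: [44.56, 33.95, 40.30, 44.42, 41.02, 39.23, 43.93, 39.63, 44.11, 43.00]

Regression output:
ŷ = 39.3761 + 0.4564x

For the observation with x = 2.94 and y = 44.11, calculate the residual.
Residual = 3.3921

The residual is the difference between the actual value and the predicted value:

Residual = y - ŷ

Step 1: Calculate predicted value
ŷ = 39.3761 + 0.4564 × 2.94
ŷ = 40.7179

Step 2: Calculate residual
Residual = 44.11 - 40.7179
Residual = 3.3921

The residual is positive, so the observed y = 44.11 sits above the regression line (the line underestimates it by 3.3921).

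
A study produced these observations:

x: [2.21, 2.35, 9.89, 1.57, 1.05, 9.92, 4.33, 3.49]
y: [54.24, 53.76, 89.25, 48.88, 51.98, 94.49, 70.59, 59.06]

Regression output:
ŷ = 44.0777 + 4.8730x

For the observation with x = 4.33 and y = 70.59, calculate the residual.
Residual = 5.4122

The residual is the difference between the actual value and the predicted value:

Residual = y - ŷ

Step 1: Calculate predicted value
ŷ = 44.0777 + 4.8730 × 4.33
ŷ = 65.1778

Step 2: Calculate residual
Residual = 70.59 - 65.1778
Residual = 5.4122

Sign check: y > ŷ, so the point is above the line and the fit underestimates here.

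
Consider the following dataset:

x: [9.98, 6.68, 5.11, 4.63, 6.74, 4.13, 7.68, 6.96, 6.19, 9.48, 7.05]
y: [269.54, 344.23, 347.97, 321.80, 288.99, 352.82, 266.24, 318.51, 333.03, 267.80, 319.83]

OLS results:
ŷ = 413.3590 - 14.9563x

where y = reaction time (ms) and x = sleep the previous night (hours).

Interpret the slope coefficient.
An increase of one hour in sleep is associated with a 14.9563 ms decrease in predicted reaction time.

β₁ = -14.9563 is the change in predicted reaction time (ms) per additional hour of sleep.

Interpretation:
- Sleep up by 1 hour → predicted reaction time decreases by 14.9563 ms
- This is a linear approximation: the same per-unit change is assumed across the whole observed x range
- The sign (−) gives the direction; the magnitude 14.9563 gives the size of the effect per hour

The intercept β₀ = 413.3590 is the predicted reaction time when sleep = 0; since the smallest observed x is 4.13, this is an extrapolation and mainly anchors the line.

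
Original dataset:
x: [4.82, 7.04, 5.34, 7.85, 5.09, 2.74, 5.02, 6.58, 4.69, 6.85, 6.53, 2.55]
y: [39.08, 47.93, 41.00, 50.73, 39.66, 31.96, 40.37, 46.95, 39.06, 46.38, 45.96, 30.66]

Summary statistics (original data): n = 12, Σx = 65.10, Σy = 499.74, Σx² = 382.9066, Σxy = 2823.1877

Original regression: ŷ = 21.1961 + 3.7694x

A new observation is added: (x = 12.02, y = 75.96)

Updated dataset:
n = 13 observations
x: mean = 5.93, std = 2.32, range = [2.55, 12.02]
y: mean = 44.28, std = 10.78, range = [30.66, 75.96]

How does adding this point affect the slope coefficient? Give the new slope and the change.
New slope β₁ = 4.5931 versus 3.7694 before: a change of +0.8237 (+21.9%).

The new point has HIGH LEVERAGE: x = 12.02 is far from the original mean x̄ = 65.10/12 ≈ 5.43 (original range [2.55, 7.85]).

Step 1: Update the sums with the new point (n goes from 12 to 13)
Σx  = 65.10 + 12.02 = 77.12
Σy  = 499.74 + 75.96 = 575.70
Σx² = 382.9066 + 12.02² = 382.9066 + 144.4804 = 527.3870
Σxy = 2823.1877 + 12.02×75.96 = 2823.1877 + 913.0392 = 3736.2269

Step 2: Recompute the slope with b₁ = (nΣxy − ΣxΣy) / (nΣx² − (Σx)²)
Numerator   = 13×3736.2269 − 77.12×575.70 = 48570.9497 − 44397.9840 = 4172.9657
Denominator = 13×527.3870 − 77.12² = 6856.0310 − 5947.4944 = 908.5366
b₁(new) = 4172.9657 / 908.5366 = 4.5931

(Same formula on the original sums: (12×2823.1877 − 65.10×499.74) / (12×382.9066 − 65.10²) = 1345.1784 / 356.8692 = 3.7694, matching the given fit.)

Step 3: Change in slope
Δβ₁ = 4.5931 − 3.7694 = +0.8237
Relative change = +0.8237 / 3.7694 × 100% = +21.9%
→ the slope increases when the point is added.

Because the point sits above the extension of the original line at a high-leverage x, it tilts the fit up.
In practice: investigate whether it comes from the same population as the rest of the sample.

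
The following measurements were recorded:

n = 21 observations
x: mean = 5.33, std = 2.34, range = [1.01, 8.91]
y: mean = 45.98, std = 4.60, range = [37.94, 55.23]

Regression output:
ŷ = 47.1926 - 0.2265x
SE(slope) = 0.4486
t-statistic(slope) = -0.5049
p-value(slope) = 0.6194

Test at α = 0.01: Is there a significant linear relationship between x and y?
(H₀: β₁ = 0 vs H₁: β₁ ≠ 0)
Since p-value = 0.6194 ≥ α = 0.01, fail to reject H₀ — the slope is not significantly different from 0.

Hypothesis test for the slope coefficient:

H₀: β₁ = 0 (no linear relationship)
H₁: β₁ ≠ 0 (linear relationship exists)

Test statistic: t = β̂₁ / SE(β̂₁) = -0.2265 / 0.4486 = -0.5049

p = 0.6194: how often a slope estimate this far from 0 (in SE units) would arise by chance if β₁ were truly 0.

Decision rule: reject H₀ if p-value < α.
p-value = 0.6194 ≥ α = 0.01 → fail to reject H₀.

Conclusion: the linear association between x and y is not significant at the 1% level.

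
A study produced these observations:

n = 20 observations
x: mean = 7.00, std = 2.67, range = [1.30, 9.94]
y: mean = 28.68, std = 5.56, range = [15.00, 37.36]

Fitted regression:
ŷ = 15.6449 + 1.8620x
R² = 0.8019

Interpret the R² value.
R² = 0.8019 means 80.19% of the variation in y is explained by the linear relationship with x. This indicates a strong fit.

R² (coefficient of determination) measures the proportion of variance in y explained by the regression model.

Here R² = 0.8019:
- Explained: 80.19% of the variation in y
- Unexplained (residual): 100% − 80.19% = 19.81%
- Rule of thumb (below 0.3 weak; 0.3 to below 0.7 moderate; 0.7 and above strong) → strong

Note: R² never decreases when predictors are added, so it should not be used alone to compare models of different size.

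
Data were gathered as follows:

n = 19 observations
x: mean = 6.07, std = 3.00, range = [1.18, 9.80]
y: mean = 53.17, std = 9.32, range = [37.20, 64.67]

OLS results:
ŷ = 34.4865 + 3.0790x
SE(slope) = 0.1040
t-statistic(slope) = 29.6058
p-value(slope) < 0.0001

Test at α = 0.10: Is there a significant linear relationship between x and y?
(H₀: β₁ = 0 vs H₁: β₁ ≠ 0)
Reject H₀: p-value < 0.0001 < α = 0.10. The linear relationship is significant at the 10% level.

Hypothesis test for the slope coefficient:

H₀: β₁ = 0 (no linear relationship)
H₁: β₁ ≠ 0 (linear relationship exists)

Test statistic: t = β̂₁ / SE(β̂₁) = 3.0790 / 0.1040 = 29.6058

With df = 17, the two-sided p-value for |t| = 29.6058 is <0.0001.

Decision rule: reject H₀ if p-value < α.
p-value < 0.0001 < α = 0.10 → reject H₀.

There is sufficient evidence at the 10% significance level to conclude that a linear relationship exists between x and y.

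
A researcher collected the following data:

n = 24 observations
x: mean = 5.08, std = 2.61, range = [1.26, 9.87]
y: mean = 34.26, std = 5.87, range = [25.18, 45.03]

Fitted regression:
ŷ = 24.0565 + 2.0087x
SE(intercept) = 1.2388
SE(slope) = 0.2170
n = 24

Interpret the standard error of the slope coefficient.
SE(β̂₁) = 0.2170 is the estimated standard deviation of the slope estimate across repeated samples; relative to β̂₁ = 2.0087 that is 10.8%, a precise estimate.

SE(β̂₁) = 0.2170 says: if we drew many samples of n = 24 from the same population and refit each time, the fitted slopes would scatter with a standard deviation of roughly 0.2170 around the true β₁.

Relative precision:
- SE / |β̂₁| = 0.2170 / 2.0087 = 10.8%
- Rule of thumb (under 20%: precise; 20% to under 50%: moderately precise; 50% or more: imprecise) → precise

Link to interval estimation: a confidence interval for β₁ is β̂₁ ± t* × 0.2170, so SE sets the half-width per unit of t*.

What drives SE(β̂₁): larger n (here n = 24) → smaller SE; more residual scatter → larger SE; wider spread of x values → smaller SE.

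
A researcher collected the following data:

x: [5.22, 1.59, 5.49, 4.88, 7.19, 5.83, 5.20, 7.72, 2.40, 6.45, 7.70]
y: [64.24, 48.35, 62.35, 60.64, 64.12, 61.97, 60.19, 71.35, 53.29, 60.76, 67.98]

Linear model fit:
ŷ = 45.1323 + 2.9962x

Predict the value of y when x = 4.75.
ŷ = 59.3643

x = 4.75 lies inside the observed range [1.59, 7.72], so the fitted equation applies directly:

ŷ = 45.1323 + 2.9962 × 4.75
ŷ = 45.1323 + 14.2320
ŷ = 59.3643

This is the fitted mean response at that x — an individual observation would come with a wider prediction interval.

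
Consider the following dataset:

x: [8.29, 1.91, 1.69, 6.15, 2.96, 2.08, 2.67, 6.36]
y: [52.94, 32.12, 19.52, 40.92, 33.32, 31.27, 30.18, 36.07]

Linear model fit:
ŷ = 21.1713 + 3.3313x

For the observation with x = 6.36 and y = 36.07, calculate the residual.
Residual = -6.2884

The residual is the difference between the actual value and the predicted value:

Residual = y - ŷ

Step 1: Calculate predicted value
ŷ = 21.1713 + 3.3313 × 6.36
ŷ = 42.3584

Step 2: Calculate residual
Residual = 36.07 - 42.3584
Residual = -6.2884

The residual is negative, so the observed y = 36.07 sits below the regression line (the line overestimates it by 6.2884).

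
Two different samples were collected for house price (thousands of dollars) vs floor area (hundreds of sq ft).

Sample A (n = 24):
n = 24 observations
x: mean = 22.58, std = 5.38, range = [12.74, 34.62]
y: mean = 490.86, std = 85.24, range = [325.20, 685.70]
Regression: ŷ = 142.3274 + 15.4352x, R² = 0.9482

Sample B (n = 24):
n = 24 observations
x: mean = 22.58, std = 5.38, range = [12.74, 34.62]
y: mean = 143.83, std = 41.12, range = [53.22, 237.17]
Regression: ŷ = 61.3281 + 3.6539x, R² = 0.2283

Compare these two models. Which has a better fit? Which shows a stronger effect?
Model A has the better fit (R² = 0.9482 vs 0.2283). Model A shows the stronger effect (|β₁| = 15.4352 vs 3.6539).

Model Comparison:

Which explains more variance? (R²)
- Model A: R² = 0.9482 → 94.82% of variance in house price explained
- Model B: R² = 0.2283 → 22.83% of variance in house price explained
- 0.9482 > 0.2283 → Model A has the better fit

Which has the larger per-hundred sq ft effect? (|β₁|)
- Model A: β₁ = 15.4352 → predicted house price rises 15.4352 thousand dollars per additional hundred sq ft of floor area
- Model B: β₁ = 3.6539 → predicted house price rises 3.6539 thousand dollars per additional hundred sq ft of floor area
- |15.4352| > |3.6539| → Model A shows the stronger marginal effect

Note: A steeper slope doesn't make a better model if the scatter around the line is large.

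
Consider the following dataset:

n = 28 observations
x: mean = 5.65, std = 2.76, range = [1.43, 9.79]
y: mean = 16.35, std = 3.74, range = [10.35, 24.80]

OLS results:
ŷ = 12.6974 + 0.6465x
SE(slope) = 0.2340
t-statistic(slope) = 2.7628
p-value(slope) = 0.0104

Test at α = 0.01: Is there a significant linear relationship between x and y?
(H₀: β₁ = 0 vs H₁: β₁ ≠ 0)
Since p-value = 0.0104 ≥ α = 0.01, fail to reject H₀ — the slope is not significantly different from 0.

Hypothesis test for the slope coefficient:

H₀: β₁ = 0 (no linear relationship)
H₁: β₁ ≠ 0 (linear relationship exists)

Test statistic: t = β̂₁ / SE(β̂₁) = 0.6465 / 0.2340 = 2.7628

The p-value (0.0104) is the probability, under H₀, of a t-statistic at least as extreme as |t| = 2.7628 (two-sided, df = n − 2 = 26).

Decision rule: reject H₀ if p-value < α.
p-value = 0.0104 ≥ α = 0.01 → fail to reject H₀.

There is not sufficient evidence at the 1% significance level to conclude that a linear relationship exists between x and y.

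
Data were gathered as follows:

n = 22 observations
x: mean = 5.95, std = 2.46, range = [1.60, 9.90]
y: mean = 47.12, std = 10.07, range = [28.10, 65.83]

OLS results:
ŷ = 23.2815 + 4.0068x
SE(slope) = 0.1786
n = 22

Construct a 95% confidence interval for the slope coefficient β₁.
The 95% CI for β₁ is (3.6342, 4.3794)

Confidence interval for the slope:

The 95% CI for β₁ is: β̂₁ ± t*(α/2, n-2) × SE(β̂₁)

Step 1: Find critical t-value
- Confidence level = 0.95
- Degrees of freedom = n - 2 = 22 - 2 = 20
- t*(α/2, 20) = 2.0860

Step 2: Calculate margin of error
Margin = 2.0860 × 0.1786 = 0.3726

Step 3: Construct interval
CI = 4.0068 ± 0.3726
CI = (3.6342, 4.3794)

Interpretation: We are 95% confident that the true slope β₁ lies between 3.6342 and 4.3794.
Both endpoints are positive, so the data support a genuinely positive slope at this confidence level.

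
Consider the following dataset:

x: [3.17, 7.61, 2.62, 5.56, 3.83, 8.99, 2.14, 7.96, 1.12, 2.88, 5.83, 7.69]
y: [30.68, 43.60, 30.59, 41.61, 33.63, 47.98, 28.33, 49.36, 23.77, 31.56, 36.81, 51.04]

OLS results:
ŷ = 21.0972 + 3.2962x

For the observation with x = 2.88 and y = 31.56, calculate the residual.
Residual = 0.9697

The residual is the difference between the actual value and the predicted value:

Residual = y - ŷ

Step 1: Calculate predicted value
ŷ = 21.0972 + 3.2962 × 2.88
ŷ = 30.5903

Step 2: Calculate residual
Residual = 31.56 - 30.5903
Residual = 0.9697

Interpretation: the model underestimates the actual value by 0.9697 at this point (positive residual → observation lies above the fitted line).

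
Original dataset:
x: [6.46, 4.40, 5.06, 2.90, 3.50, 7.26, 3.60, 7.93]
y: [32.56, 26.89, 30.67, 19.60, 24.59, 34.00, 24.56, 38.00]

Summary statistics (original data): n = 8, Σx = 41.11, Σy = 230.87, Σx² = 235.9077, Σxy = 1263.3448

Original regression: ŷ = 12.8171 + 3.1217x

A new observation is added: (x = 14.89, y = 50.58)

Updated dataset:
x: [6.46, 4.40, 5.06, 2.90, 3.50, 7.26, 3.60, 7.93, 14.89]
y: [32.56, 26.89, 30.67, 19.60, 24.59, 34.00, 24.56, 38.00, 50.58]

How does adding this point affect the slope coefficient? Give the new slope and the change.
New slope β₁ = 2.4295 versus 3.1217 before: a change of -0.6922 (-22.2%).

The new point has HIGH LEVERAGE: x = 14.89 is far from the original mean x̄ = 41.11/8 ≈ 5.14 (original range [2.90, 7.93]).

Step 1: Update the sums with the new point (n goes from 8 to 9)
Σx  = 41.11 + 14.89 = 56.00
Σy  = 230.87 + 50.58 = 281.45
Σx² = 235.9077 + 14.89² = 235.9077 + 221.7121 = 457.6198
Σxy = 1263.3448 + 14.89×50.58 = 1263.3448 + 753.1362 = 2016.4810

Step 2: Recompute the slope with b₁ = (nΣxy − ΣxΣy) / (nΣx² − (Σx)²)
Numerator   = 9×2016.4810 − 56.00×281.45 = 18148.3290 − 15761.2000 = 2387.1290
Denominator = 9×457.6198 − 56.00² = 4118.5782 − 3136.0000 = 982.5782
b₁(new) = 2387.1290 / 982.5782 = 2.4295

(Same formula on the original sums: (8×1263.3448 − 41.11×230.87) / (8×235.9077 − 41.11²) = 615.6927 / 197.2295 = 3.1217, matching the given fit.)

Step 3: Change in slope
Δβ₁ = 2.4295 − 3.1217 = -0.6922
Relative change = -0.6922 / 3.1217 × 100% = -22.2%
→ the slope decreases when the point is added.

Because the point sits below the extension of the original line at a high-leverage x, it tilts the fit down.
In practice: refit with and without it and report both if conclusions differ.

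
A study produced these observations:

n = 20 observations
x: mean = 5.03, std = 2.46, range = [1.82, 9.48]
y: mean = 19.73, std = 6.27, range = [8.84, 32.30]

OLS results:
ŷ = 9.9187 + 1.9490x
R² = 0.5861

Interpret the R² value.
About 58.61% of the variability in y is accounted for by the regression on x (R² = 0.5861) — a moderate linear fit.

R² = 1 − SS_res/SS_tot compares the residual scatter to the total scatter of y about its mean.

Here R² = 0.5861:
- Explained: 58.61% of the variation in y
- Unexplained (residual): 100% − 58.61% = 41.39%
- Rule of thumb (below 0.3 weak; 0.3 to below 0.7 moderate; 0.7 and above strong) → moderate

Note: R² says nothing about causation, and a high R² does not by itself mean the linear form is appropriate — check the residuals.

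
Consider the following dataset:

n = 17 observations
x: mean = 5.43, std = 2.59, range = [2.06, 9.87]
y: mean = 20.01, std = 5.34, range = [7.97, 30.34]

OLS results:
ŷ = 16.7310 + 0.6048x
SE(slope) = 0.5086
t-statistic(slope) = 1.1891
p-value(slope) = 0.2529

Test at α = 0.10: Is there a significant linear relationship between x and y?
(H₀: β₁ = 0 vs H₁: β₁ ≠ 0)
Since p-value = 0.2529 ≥ α = 0.10, fail to reject H₀ — the slope is not significantly different from 0.

Hypothesis test for the slope coefficient:

H₀: β₁ = 0 (no linear relationship)
H₁: β₁ ≠ 0 (linear relationship exists)

Test statistic: t = β̂₁ / SE(β̂₁) = 0.6048 / 0.5086 = 1.1891

p = 0.2529: how often a slope estimate this far from 0 (in SE units) would arise by chance if β₁ were truly 0.

Decision rule: reject H₀ if p-value < α.
p-value = 0.2529 ≥ α = 0.10 → fail to reject H₀.

Conclusion: the linear association between x and y is not significant at the 10% level.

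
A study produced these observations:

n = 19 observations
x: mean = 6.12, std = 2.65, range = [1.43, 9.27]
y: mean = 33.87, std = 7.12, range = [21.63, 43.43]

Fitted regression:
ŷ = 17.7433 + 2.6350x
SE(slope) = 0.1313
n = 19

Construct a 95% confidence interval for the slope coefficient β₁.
The 95% CI for β₁ is (2.3580, 2.9120)

Confidence interval for the slope:

The 95% CI for β₁ is: β̂₁ ± t*(α/2, n-2) × SE(β̂₁)

Step 1: Find critical t-value
- Confidence level = 0.95
- Degrees of freedom = n - 2 = 19 - 2 = 17
- t*(α/2, 17) = 2.1098

Step 2: Calculate margin of error
Margin = 2.1098 × 0.1313 = 0.2770

Step 3: Construct interval
CI = 2.6350 ± 0.2770
CI = (2.3580, 2.9120)

Interpretation: intervals built this way capture the true β₁ in 95% of repeated samples; here the plausible range for the per-unit effect of x on y is 2.3580 to 2.9120.
Since 0 is outside the interval, a two-sided test at α = 0.05 would reject H₀: β₁ = 0.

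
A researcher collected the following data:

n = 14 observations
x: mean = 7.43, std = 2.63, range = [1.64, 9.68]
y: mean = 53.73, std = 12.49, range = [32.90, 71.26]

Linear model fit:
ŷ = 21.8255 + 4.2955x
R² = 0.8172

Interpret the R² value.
R² = 0.8172 means 81.72% of the variation in y is explained by the linear relationship with x. This indicates a strong fit.

The coefficient of determination R² is the fraction of the total variation in y that the fitted line accounts for.

Here R² = 0.8172:
- Explained: 81.72% of the variation in y
- Unexplained (residual): 100% − 81.72% = 18.28%
- Rule of thumb (below 0.3 weak; 0.3 to below 0.7 moderate; 0.7 and above strong) → strong

Note: R² never decreases when predictors are added, so it should not be used alone to compare models of different size.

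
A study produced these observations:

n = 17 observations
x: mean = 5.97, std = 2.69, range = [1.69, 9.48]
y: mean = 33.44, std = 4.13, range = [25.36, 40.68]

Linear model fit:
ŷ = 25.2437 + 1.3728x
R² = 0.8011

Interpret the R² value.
R² = 0.8011 means 80.11% of the variation in y is explained by the linear relationship with x. This indicates a strong fit.

R² (coefficient of determination) measures the proportion of variance in y explained by the regression model.

Here R² = 0.8011:
- Explained: 80.11% of the variation in y
- Unexplained (residual): 100% − 80.11% = 19.89%
- Rule of thumb (below 0.3 weak; 0.3 to below 0.7 moderate; 0.7 and above strong) → strong

Calculation: R² = 1 − (SS_res / SS_tot), where SS_res is the sum of squared residuals and SS_tot the total sum of squares.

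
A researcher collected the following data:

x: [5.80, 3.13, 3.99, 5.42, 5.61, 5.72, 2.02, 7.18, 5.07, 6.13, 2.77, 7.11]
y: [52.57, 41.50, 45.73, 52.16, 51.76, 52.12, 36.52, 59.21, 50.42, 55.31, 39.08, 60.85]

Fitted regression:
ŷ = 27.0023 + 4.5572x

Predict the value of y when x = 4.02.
ŷ = 45.3222

To predict y for x = 4.02, substitute into the regression equation:

ŷ = 27.0023 + 4.5572 × 4.02
ŷ = 27.0023 + 18.3199
ŷ = 45.3222

This is the fitted mean response at that x — an individual observation would come with a wider prediction interval.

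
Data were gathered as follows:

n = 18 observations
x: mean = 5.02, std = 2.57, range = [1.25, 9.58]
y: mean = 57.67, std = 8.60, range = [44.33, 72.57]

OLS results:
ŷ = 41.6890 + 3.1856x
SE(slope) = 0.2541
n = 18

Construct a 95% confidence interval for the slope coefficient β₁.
The 95% CI for β₁ is (2.6469, 3.7243)

Confidence interval for the slope:

The 95% CI for β₁ is: β̂₁ ± t*(α/2, n-2) × SE(β̂₁)

Step 1: Find critical t-value
- Confidence level = 0.95
- Degrees of freedom = n - 2 = 18 - 2 = 16
- t*(α/2, 16) = 2.1199

Step 2: Calculate margin of error
Margin = 2.1199 × 0.2541 = 0.5387

Step 3: Construct interval
CI = 3.1856 ± 0.5387
CI = (2.6469, 3.7243)

Interpretation: We are 95% confident that the true slope β₁ lies between 2.6469 and 3.7243.
The interval does not include 0, suggesting a significant linear relationship.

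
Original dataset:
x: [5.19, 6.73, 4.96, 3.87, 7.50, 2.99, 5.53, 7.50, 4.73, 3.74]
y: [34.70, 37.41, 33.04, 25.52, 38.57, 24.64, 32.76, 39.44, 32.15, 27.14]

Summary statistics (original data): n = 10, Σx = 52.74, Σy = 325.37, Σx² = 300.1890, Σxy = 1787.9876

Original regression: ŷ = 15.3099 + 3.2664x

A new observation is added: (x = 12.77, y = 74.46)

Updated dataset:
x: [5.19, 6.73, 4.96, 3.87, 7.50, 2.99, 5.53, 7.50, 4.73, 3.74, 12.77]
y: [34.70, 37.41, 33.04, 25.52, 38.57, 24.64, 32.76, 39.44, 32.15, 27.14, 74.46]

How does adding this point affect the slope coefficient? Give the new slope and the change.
New slope β₁ = 4.8916 versus 3.2664 before: a change of +1.6252 (+49.8%).

x = 12.77 lies well outside the original x-range [2.99, 7.50] (x̄ ≈ 5.27), so this observation has high leverage and can move the slope substantially.

Step 1: Update the sums with the new point (n goes from 10 to 11)
Σx  = 52.74 + 12.77 = 65.51
Σy  = 325.37 + 74.46 = 399.83
Σx² = 300.1890 + 12.77² = 300.1890 + 163.0729 = 463.2619
Σxy = 1787.9876 + 12.77×74.46 = 1787.9876 + 950.8542 = 2738.8418

Step 2: Recompute the slope with b₁ = (nΣxy − ΣxΣy) / (nΣx² − (Σx)²)
Numerator   = 11×2738.8418 − 65.51×399.83 = 30127.2598 − 26192.8633 = 3934.3965
Denominator = 11×463.2619 − 65.51² = 5095.8809 − 4291.5601 = 804.3208
b₁(new) = 3934.3965 / 804.3208 = 4.8916

(Same formula on the original sums: (10×1787.9876 − 52.74×325.37) / (10×300.1890 − 52.74²) = 719.8622 / 220.3824 = 3.2664, matching the given fit.)

Step 3: Change in slope
Δβ₁ = 4.8916 − 3.2664 = +1.6252
Relative change = +1.6252 / 3.2664 × 100% = +49.8%
→ the slope increases when the point is added.

Because the point sits above the extension of the original line at a high-leverage x, it tilts the fit up.
In practice: refit with and without it and report both if conclusions differ.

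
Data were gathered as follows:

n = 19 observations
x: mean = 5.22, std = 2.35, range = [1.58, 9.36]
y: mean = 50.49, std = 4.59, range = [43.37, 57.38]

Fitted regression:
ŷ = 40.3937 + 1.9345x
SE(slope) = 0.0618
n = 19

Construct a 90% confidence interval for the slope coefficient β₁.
The 90% CI for β₁ is (1.8270, 2.0420)

Confidence interval for the slope:

The 90% CI for β₁ is: β̂₁ ± t*(α/2, n-2) × SE(β̂₁)

Step 1: Find critical t-value
- Confidence level = 0.9
- Degrees of freedom = n - 2 = 19 - 2 = 17
- t*(α/2, 17) = 1.7396

Step 2: Calculate margin of error
Margin = 1.7396 × 0.0618 = 0.1075

Step 3: Construct interval
CI = 1.9345 ± 0.1075
CI = (1.8270, 2.0420)

Interpretation: intervals built this way capture the true β₁ in 90% of repeated samples; here the plausible range for the per-unit effect of x on y is 1.8270 to 2.0420.
The interval does not include 0, suggesting a significant linear relationship.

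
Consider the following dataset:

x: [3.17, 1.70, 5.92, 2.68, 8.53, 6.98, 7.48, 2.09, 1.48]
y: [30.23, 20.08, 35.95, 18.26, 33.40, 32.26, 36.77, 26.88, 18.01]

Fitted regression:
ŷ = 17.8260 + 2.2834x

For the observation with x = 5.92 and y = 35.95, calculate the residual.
Residual = 4.6063

The residual is the difference between the actual value and the predicted value:

Residual = y - ŷ

Step 1: Calculate predicted value
ŷ = 17.8260 + 2.2834 × 5.92
ŷ = 31.3437

Step 2: Calculate residual
Residual = 35.95 - 31.3437
Residual = 4.6063

Sign check: y > ŷ, so the point is above the line and the fit underestimates here.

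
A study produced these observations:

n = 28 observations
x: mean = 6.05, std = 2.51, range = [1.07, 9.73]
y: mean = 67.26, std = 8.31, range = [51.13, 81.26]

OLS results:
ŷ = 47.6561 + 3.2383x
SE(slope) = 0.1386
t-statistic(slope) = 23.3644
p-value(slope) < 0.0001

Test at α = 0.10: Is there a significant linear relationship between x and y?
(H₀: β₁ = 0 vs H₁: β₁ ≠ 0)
Since p-value < 0.0001 < α = 0.10, reject H₀ — the slope is significantly different from 0.

Hypothesis test for the slope coefficient:

H₀: β₁ = 0 (no linear relationship)
H₁: β₁ ≠ 0 (linear relationship exists)

Test statistic: t = β̂₁ / SE(β̂₁) = 3.2383 / 0.1386 = 23.3644

The p-value (<0.0001) is the probability, under H₀, of a t-statistic at least as extreme as |t| = 23.3644 (two-sided, df = n − 2 = 26).

Decision rule: reject H₀ if p-value < α.
p-value < 0.0001 < α = 0.10 → reject H₀.

There is sufficient evidence at the 10% significance level to conclude that a linear relationship exists between x and y.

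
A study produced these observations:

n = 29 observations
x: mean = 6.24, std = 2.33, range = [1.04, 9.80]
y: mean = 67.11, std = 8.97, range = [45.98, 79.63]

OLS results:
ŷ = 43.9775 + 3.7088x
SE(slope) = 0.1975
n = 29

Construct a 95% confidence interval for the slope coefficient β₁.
The 95% CI for β₁ is (3.3036, 4.1140)

Confidence interval for the slope:

The 95% CI for β₁ is: β̂₁ ± t*(α/2, n-2) × SE(β̂₁)

Step 1: Find critical t-value
- Confidence level = 0.95
- Degrees of freedom = n - 2 = 29 - 2 = 27
- t*(α/2, 27) = 2.0518

Step 2: Calculate margin of error
Margin = 2.0518 × 0.1975 = 0.4052

Step 3: Construct interval
CI = 3.7088 ± 0.4052
CI = (3.3036, 4.1140)

Interpretation: We are 95% confident that the true slope β₁ lies between 3.3036 and 4.1140.
The interval does not include 0, suggesting a significant linear relationship.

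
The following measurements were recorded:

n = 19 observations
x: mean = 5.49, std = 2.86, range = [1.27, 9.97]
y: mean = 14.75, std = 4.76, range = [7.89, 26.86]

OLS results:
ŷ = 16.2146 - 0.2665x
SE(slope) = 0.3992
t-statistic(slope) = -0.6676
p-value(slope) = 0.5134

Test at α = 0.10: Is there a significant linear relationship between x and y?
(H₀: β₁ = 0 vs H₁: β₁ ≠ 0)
Fail to reject H₀: p-value = 0.5134 ≥ α = 0.10. The linear relationship is not significant at the 10% level.

Hypothesis test for the slope coefficient:

H₀: β₁ = 0 (no linear relationship)
H₁: β₁ ≠ 0 (linear relationship exists)

Test statistic: t = β̂₁ / SE(β̂₁) = -0.2665 / 0.3992 = -0.6676

With df = 17, the two-sided p-value for |t| = 0.6676 is 0.5134.

Decision rule: reject H₀ if p-value < α.
p-value = 0.5134 ≥ α = 0.10 → fail to reject H₀.

At α = 0.10 the data do not provide convincing evidence of a nonzero slope.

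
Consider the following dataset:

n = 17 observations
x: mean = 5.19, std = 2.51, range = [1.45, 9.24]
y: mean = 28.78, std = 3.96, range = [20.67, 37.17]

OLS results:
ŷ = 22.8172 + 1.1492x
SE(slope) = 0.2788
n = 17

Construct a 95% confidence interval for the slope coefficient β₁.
The 95% CI for β₁ is (0.5550, 1.7434)

Confidence interval for the slope:

The 95% CI for β₁ is: β̂₁ ± t*(α/2, n-2) × SE(β̂₁)

Step 1: Find critical t-value
- Confidence level = 0.95
- Degrees of freedom = n - 2 = 17 - 2 = 15
- t*(α/2, 15) = 2.1314

Step 2: Calculate margin of error
Margin = 2.1314 × 0.2788 = 0.5942

Step 3: Construct interval
CI = 1.1492 ± 0.5942
CI = (0.5550, 1.7434)

Interpretation: intervals built this way capture the true β₁ in 95% of repeated samples; here the plausible range for the per-unit effect of x on y is 0.5550 to 1.7434.
Both endpoints are positive, so the data support a genuinely positive slope at this confidence level.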